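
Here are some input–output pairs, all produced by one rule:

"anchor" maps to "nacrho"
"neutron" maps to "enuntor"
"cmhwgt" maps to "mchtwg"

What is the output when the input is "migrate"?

imgerta

What's happening: move the first character to the end, then take characters alternately from the front and the back (1st, last, 2nd, 2nd-last, ...).
Applying both steps to "migrate": "igratem", then "imgerta".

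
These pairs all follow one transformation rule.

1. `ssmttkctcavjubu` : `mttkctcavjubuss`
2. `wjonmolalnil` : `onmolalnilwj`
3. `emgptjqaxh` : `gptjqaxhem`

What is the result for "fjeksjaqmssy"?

eksjaqmssyfj

The rule is to move the first 2 characters to the end (rotate left by 2).
So "fjeksjaqmssy" becomes "eksjaqmssyfj".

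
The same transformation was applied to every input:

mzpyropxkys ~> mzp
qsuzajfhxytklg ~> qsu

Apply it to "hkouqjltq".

The pattern: keep only the first 3 characters.
"hkouqjltq" → "hko".

hko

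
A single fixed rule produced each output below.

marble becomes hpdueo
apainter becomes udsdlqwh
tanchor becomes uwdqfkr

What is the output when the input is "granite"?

hjudqlw

Looking at the pairs, the operation is to move the last character to the front, then shift every letter 3 places forward in the alphabet (wrapping around).
On "granite": the first step gives "egranit", and the second then gives "hjudqlw".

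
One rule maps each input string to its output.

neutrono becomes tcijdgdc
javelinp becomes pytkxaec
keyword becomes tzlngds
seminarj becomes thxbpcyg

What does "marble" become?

Rule — shift every letter 11 places backward in the alphabet (wrapping around), then swap each adjacent pair of characters (1↔2, 3↔4, ...).
"marble" → "pbqgta".

pbqgta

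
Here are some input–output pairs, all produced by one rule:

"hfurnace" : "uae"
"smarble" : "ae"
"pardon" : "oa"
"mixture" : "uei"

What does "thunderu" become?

The rule is to move the first 2 characters to the end (rotate left by 2), then keep only the vowels.
Starting from "thunderu": after the first operation, "underuth"; after the second, "ueu".

ueu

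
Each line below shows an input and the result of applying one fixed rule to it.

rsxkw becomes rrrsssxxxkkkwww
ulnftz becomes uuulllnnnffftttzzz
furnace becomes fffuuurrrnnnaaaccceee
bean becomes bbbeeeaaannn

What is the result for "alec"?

Each output is the input with this applied: repeat every character 3 times.
Doing the same to "alec": "aaallleeeccc".

aaallleeeccc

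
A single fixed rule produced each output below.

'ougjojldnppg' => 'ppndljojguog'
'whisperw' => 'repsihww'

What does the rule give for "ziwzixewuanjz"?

jnauwexizwizz

The transformation: reverse the string, then move the first character to the end.
Working it through for "ziwzixewuanjz": intermediate "zjnauwexizwiz", final "jnauwexizwizz".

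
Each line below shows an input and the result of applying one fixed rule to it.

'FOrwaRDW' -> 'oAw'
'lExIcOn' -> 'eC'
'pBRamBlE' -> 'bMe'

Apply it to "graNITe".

Ri

The transformation: keep one character in every 3, starting at position 2 (positions 2nd, 5th, 8th, ...), then flip the case of every letter.
Applying that to "graNITe" gives "Ri".
(Check on "FOrwaRDW": → "OaW" → "oAw" ✓)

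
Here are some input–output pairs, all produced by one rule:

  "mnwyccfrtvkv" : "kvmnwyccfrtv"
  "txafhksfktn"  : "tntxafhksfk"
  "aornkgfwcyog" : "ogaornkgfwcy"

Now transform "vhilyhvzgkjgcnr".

What's happening: move the last 2 characters to the front (rotate right by 2).
On "vhilyhvzgkjgcnr" that produces "nrvhilyhvzgkjgc".

nrvhilyhvzgkjgc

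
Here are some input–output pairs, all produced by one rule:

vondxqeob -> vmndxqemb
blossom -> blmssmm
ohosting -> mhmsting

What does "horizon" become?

Each output is the input with this applied: replace every "o" with "m".
For "horizon" the result is "hmrizmn".

hmrizmn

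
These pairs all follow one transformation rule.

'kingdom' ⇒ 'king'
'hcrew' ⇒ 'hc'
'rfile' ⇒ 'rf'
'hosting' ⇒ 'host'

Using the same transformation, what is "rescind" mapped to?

resc

In each case the input is transformed by: delete the last 3 characters.
So "rescind" becomes "resc".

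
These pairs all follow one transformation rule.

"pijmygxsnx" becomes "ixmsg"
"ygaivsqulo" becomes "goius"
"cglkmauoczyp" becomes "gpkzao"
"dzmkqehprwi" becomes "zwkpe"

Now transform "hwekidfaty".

The pattern: keep every other character starting from the second (positions 2nd, 4th, 6th, ...), then take characters alternately from the front and the back (1st, last, 2nd, 2nd-last, ...).
Starting from "hwekidfaty": after the first operation, "wkday"; after the second, "wykad".

wykad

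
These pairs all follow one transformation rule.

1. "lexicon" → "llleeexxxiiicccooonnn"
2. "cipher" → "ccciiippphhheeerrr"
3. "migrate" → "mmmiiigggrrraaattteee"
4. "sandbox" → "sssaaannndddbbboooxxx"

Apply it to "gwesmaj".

gggwwweeesssmmmaaajjj

Rule — repeat every character 3 times.
For "gwesmaj" the result is "gggwwweeesssmmmaaajjj".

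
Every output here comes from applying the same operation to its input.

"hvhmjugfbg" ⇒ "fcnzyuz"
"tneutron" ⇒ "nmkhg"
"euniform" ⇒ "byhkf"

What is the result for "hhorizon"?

What's happening: delete the first 3 characters, then shift every letter 7 places backward in the alphabet (wrapping around).
Applying both steps to "hhorizon": "rizon", then "kbshg".

kbshg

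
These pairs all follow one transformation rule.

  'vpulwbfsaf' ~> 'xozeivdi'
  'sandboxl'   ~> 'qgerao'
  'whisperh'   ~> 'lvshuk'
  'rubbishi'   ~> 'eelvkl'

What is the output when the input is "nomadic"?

Rule — shift every letter 3 places forward in the alphabet (wrapping around), then delete the first 2 characters.
Starting from "nomadic": after the first operation, "qrpdglf"; after the second, "pdglf".

pdglf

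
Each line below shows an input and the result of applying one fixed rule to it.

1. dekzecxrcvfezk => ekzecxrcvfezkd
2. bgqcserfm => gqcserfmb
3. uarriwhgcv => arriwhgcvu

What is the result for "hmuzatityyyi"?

muzatityyyih

Rule — move the first character to the end.
Doing the same to "hmuzatityyyi": "muzatityyyih".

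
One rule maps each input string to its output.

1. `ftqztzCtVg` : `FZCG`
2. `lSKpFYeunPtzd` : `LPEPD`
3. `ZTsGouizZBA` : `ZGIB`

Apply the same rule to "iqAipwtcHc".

IITC

Each output is the input with this applied: keep one character in every 3, starting at position 1 (positions 1st, 4th, 7th, ...), then convert every letter to uppercase.
"iqAipwtcHc" → "iitc" → "IITC".
(Check on "ZTsGouizZBA": → "ZGiB" → "ZGIB" ✓)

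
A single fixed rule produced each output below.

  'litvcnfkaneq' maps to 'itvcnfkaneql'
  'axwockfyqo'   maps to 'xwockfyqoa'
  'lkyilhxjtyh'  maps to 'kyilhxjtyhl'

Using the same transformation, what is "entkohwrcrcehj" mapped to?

Looking at the pairs, the operation is to move the first character to the end.
On "entkohwrcrcehj" that produces "ntkohwrcrcehje".

ntkohwrcrcehje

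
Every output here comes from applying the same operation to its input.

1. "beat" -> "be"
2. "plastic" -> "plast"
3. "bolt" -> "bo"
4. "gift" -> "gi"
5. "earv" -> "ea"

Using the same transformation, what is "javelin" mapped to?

javel

Rule — delete the last 2 characters.
So "javelin" becomes "javel".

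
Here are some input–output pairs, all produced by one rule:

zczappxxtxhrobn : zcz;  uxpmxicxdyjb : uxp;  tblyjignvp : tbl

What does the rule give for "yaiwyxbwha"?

yai

In each case the input is transformed by: keep only the first 3 characters.
On "yaiwyxbwha" that produces "yai".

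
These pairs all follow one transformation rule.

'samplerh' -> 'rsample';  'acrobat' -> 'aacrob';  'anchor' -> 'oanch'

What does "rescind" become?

nresci

The transformation: delete the last character, then move the last character to the front.
For "rescind", step one produces "rescin"; step two turns that into "nresci".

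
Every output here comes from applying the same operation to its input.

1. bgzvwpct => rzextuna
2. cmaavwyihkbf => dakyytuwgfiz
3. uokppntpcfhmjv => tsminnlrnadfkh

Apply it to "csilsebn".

laqgjqcz

What's happening: shift every letter 2 places backward in the alphabet (wrapping around), then move the last character to the front.
Applying both steps to "csilsebn": "aqgjqczl", then "laqgjqcz".
(Check on "cmaavwyihkbf": → "akyytuwgfizd" → "dakyytuwgfiz" ✓)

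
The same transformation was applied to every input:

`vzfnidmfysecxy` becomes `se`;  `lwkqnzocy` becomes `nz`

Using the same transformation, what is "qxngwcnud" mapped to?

In each case the input is transformed by: move the last 3 characters to the front (rotate right by 3), then keep only the last 2 characters.
Applying both steps to "qxngwcnud": "nudqxngwc", then "wc".

wc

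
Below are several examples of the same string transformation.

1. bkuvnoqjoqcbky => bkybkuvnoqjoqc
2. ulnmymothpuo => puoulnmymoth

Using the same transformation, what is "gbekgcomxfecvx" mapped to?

The pattern: move the last 3 characters to the front (rotate right by 3).
So "gbekgcomxfecvx" becomes "cvxgbekgcomxfe".

cvxgbekgcomxfe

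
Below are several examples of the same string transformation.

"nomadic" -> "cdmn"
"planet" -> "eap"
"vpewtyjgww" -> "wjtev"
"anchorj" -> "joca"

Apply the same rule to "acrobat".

Looking at the pairs, the operation is to keep every other character starting from the first (positions 1st, 3rd, 5th, ...), then reverse the string.
"acrobat" → "arbt" → "tbra".

tbra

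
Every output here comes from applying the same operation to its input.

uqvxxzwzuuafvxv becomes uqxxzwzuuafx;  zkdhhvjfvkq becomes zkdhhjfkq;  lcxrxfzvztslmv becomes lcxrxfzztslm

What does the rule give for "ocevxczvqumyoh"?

ocexczqumyoh

The transformation: remove every "v".
So "ocevxczvqumyoh" becomes "ocexczqumyoh".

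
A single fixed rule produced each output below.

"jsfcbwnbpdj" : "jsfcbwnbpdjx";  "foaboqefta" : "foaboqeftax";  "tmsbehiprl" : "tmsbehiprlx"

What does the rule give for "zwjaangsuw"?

zwjaangsuwx

The transformation: append "x".
Doing the same to "zwjaangsuw": "zwjaangsuwx".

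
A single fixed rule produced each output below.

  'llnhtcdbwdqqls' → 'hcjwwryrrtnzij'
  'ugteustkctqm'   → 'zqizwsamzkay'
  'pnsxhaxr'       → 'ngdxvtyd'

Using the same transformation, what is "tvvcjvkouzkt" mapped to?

quafqzzbbipb

Rule — shift every letter 6 places forward in the alphabet (wrapping around), then swap the front and back halves of the string.
Starting from "tvvcjvkouzkt": after the first operation, "zbbipbquafqz"; after the second, "quafqzzbbipb".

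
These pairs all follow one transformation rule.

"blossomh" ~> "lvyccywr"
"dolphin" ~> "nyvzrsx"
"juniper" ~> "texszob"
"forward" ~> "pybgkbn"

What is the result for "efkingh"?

opusxqr

In each case the input is transformed by: shift every letter 10 places forward in the alphabet (wrapping around).
For "efkingh" the result is "opusxqr".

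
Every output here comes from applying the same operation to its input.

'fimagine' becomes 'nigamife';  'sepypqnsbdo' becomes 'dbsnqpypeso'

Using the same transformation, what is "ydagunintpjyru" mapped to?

ryjptninugadyu

Looking at the pairs, the operation is to reverse the string, then move the first character to the end.
Working it through for "ydagunintpjyru": intermediate "uryjptninugady", final "ryjptninugadyu".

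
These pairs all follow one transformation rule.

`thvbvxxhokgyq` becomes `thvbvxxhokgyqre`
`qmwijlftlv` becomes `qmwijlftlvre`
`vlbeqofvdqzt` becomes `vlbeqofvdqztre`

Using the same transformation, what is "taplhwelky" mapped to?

taplhwelkyre

Each output is the input with this applied: append "re".
Applying that to "taplhwelky" gives "taplhwelkyre".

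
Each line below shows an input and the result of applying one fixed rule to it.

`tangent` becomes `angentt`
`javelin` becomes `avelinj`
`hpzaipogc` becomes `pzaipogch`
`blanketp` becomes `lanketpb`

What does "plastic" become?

Rule — move the first character to the end.
On "plastic" that produces "lasticp".

lasticp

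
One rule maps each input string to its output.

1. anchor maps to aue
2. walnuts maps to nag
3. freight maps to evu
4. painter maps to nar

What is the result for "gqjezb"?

Each output is the input with this applied: shift every letter 13 places forward in the alphabet (wrapping around) — i.e. ROT13, then keep every other character starting from the second (positions 2nd, 4th, 6th, ...).
"gqjezb" → "dro".

dro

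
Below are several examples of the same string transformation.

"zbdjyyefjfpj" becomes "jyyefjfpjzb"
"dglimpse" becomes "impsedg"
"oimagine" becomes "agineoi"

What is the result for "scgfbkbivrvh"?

fbkbivrvhsc

The transformation: move the first 2 characters to the end (rotate left by 2), then delete the first character.
"scgfbkbivrvh" → "fbkbivrvhsc".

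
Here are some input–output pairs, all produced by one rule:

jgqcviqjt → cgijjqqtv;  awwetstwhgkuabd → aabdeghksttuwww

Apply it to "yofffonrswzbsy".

bfffnoorsswyyz

Each output is the input with this applied: sort the characters into alphabetical order.
On "yofffonrswzbsy" that produces "bfffnoorsswyyz".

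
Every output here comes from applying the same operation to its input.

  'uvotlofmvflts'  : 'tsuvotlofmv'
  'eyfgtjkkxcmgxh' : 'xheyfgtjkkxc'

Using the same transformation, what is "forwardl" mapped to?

In each case the input is transformed by: move the last 2 characters to the front (rotate right by 2), then delete the last 2 characters.
Applying both steps to "forwardl": "dlforwar", then "dlforw".

dlforw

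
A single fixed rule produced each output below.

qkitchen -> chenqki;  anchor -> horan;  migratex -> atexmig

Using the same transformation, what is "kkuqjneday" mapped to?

Each output is the input with this applied: swap the front and back halves of the string, then delete the last character.
On "kkuqjneday": the first step gives "nedaykkuqj", and the second then gives "nedaykkuq".

nedaykkuq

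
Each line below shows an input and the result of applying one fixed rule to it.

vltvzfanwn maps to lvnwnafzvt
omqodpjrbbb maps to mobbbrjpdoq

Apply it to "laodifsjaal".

The rule is to move the first 2 characters to the end (rotate left by 2), then reverse the string.
Working it through for "laodifsjaal": intermediate "odifsjaalla", final "allaajsfido".

allaajsfido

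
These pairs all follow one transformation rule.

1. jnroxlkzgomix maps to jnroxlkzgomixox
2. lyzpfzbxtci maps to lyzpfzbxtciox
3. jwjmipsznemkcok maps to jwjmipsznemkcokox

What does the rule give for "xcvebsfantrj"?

The pattern: append "ox".
"xcvebsfantrj" → "xcvebsfantrjox".

xcvebsfantrjox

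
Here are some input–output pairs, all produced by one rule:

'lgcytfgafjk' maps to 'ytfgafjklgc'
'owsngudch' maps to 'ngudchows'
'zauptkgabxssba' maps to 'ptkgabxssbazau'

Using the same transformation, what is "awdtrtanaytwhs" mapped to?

The pattern: move the first 3 characters to the end (rotate left by 3).
For "awdtrtanaytwhs" the result is "trtanaytwhsawd".

trtanaytwhsawd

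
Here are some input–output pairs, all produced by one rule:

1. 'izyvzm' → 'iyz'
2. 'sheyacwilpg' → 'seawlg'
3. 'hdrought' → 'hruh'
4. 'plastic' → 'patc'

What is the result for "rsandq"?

rad

In each case the input is transformed by: keep every other character starting from the first (positions 1st, 3rd, 5th, ...).
Applying that to "rsandq" gives "rad".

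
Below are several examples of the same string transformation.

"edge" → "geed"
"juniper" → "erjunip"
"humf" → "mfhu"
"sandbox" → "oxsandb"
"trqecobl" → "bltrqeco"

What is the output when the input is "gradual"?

Rule — move the last 2 characters to the front (rotate right by 2).
On "gradual" that produces "algradu".

algradu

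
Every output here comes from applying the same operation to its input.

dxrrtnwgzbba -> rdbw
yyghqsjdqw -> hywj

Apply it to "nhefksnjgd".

The transformation: keep one character in every 3, starting at position 1 (positions 1st, 4th, 7th, ...), then swap each adjacent pair of characters (1↔2, 3↔4, ...).
Working it through for "nhefksnjgd": intermediate "nfnd", final "fndn".

fndn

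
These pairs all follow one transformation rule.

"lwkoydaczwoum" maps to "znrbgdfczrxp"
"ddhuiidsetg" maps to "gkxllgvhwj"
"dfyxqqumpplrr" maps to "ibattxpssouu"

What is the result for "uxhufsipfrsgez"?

akxivlsiuvjhc

Looking at the pairs, the operation is to shift every letter 3 places forward in the alphabet (wrapping around), then delete the first character.
Working it through for "uxhufsipfrsgez": intermediate "xakxivlsiuvjhc", final "akxivlsiuvjhc".
(Check on "ddhuiidsetg": → "ggkxllgvhwj" → "gkxllgvhwj" ✓)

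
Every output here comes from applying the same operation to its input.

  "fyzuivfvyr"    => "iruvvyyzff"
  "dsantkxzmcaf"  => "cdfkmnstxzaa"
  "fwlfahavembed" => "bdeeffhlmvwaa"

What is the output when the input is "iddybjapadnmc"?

Looking at the pairs, the operation is to sort the characters into alphabetical order, then move the first 2 characters to the end (rotate left by 2).
On "iddybjapadnmc": the first step gives "aabcdddijmnpy", and the second then gives "bcdddijmnpyaa".

bcdddijmnpyaa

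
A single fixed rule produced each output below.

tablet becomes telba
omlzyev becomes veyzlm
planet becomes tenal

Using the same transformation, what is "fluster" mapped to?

Looking at the pairs, the operation is to reverse the string, then delete the last character.
On "fluster": the first step gives "retsulf", and the second then gives "retsul".

retsul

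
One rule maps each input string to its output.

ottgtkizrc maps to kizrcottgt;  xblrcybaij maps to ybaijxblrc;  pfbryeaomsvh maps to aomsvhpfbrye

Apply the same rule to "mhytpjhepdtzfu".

The pattern: swap the front and back halves of the string.
"mhytpjhepdtzfu" → "epdtzfumhytpjh".

epdtzfumhytpjh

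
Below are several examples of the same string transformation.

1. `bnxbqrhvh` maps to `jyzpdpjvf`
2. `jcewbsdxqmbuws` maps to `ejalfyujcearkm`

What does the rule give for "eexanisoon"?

What's happening: move the first 3 characters to the end (rotate left by 3), then shift every letter 8 places forward in the alphabet (wrapping around).
Working it through for "eexanisoon": intermediate "anisooneex", final "ivqawwvmmf".
(Check on "jcewbsdxqmbuws": → "wbsdxqmbuwsjce" → "ejalfyujcearkm" ✓)

ivqawwvmmf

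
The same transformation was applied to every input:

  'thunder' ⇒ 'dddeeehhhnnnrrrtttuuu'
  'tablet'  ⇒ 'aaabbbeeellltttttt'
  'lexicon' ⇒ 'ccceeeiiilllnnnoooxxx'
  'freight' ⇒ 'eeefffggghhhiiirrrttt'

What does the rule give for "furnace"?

What's happening: repeat every character 3 times, then sort the characters into alphabetical order.
"furnace" → "aaaccceeefffnnnrrruuu".

aaaccceeefffnnnrrruuu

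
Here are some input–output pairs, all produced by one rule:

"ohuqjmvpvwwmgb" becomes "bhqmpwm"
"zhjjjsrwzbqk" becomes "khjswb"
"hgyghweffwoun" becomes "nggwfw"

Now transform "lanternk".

katr

In each case the input is transformed by: move the last 2 characters to the front (rotate right by 2), then keep every other character starting from the second (positions 2nd, 4th, 6th, ...).
Working it through for "lanternk": intermediate "nklanter", final "katr".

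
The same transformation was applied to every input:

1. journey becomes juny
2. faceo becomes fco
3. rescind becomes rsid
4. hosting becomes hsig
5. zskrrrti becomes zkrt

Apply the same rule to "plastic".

Looking at the pairs, the operation is to keep every other character starting from the first (positions 1st, 3rd, 5th, ...).
So "plastic" becomes "patc".

patc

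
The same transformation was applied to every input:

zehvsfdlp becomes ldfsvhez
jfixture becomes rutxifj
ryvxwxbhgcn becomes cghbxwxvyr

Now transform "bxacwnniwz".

Each output is the input with this applied: reverse the string, then delete the first character.
On "bxacwnniwz": the first step gives "zwinnwcaxb", and the second then gives "winnwcaxb".

winnwcaxb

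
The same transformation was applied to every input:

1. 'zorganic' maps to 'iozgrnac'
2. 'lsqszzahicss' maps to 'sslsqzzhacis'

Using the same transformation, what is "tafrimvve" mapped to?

Looking at the pairs, the operation is to swap each adjacent pair of characters (1↔2, 3↔4, ...), then move the last character to the front.
Applying both steps to "tafrimvve": "atrfmivve", then "eatrfmivv".

eatrfmivv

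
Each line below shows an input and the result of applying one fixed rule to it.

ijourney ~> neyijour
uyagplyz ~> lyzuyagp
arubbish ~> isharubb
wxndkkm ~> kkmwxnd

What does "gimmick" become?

The transformation: move the last 3 characters to the front (rotate right by 3).
So "gimmick" becomes "ickgimm".

ickgimm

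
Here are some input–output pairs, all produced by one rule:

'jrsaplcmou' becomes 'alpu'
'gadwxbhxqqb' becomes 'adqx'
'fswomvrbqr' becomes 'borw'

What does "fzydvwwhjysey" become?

The transformation: sort the characters into alphabetical order, then keep one character in every 3, starting at position 1 (positions 1st, 4th, 7th, ...).
Working it through for "fzydvwwhjysey": intermediate "defhjsvwwyyyz", final "dhvyz".
(Check on "gadwxbhxqqb": → "abbdghqqwxx" → "adqx" ✓)

dhvyz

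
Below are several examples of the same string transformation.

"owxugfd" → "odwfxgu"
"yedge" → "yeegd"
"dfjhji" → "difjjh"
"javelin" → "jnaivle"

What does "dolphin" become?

dnoilhp

Rule — take characters alternately from the front and the back (1st, last, 2nd, 2nd-last, ...).
Applying that to "dolphin" gives "dnoilhp".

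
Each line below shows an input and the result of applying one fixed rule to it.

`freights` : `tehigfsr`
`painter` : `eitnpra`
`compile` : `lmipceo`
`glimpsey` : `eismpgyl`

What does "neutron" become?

ourtnne

The pattern: take characters alternately from the front and the back (1st, last, 2nd, 2nd-last, ...), then move the first 3 characters to the end (rotate left by 3).
Applying both steps to "neutron": "nneourt", then "ourtnne".
(Check on "compile": → "ceolmip" → "lmipceo" ✓)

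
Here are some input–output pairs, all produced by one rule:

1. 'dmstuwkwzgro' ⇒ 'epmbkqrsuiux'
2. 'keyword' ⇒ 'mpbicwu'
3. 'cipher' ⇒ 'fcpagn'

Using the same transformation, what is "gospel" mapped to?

Looking at the pairs, the operation is to move the last 3 characters to the front (rotate right by 3), then shift every letter 2 places backward in the alphabet (wrapping around).
Starting from "gospel": after the first operation, "pelgos"; after the second, "ncjemq".

ncjemq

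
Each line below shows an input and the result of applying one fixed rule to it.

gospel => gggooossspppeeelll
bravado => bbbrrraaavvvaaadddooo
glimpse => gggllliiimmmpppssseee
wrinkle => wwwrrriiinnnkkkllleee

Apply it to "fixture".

The rule is to repeat every character 3 times.
Applying that to "fixture" gives "fffiiixxxtttuuurrreee".

fffiiixxxtttuuurrreee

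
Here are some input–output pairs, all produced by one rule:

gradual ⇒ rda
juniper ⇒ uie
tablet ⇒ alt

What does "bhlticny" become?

The transformation: keep every other character starting from the second (positions 2nd, 4th, 6th, ...).
"bhlticny" → "htcy".

htcy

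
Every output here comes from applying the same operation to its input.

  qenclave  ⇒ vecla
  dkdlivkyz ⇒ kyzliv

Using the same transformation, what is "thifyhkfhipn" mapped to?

The transformation: delete the first 3 characters, then move the first 3 characters to the end (rotate left by 3).
Applying both steps to "thifyhkfhipn": "fyhkfhipn", then "kfhipnfyh".

kfhipnfyh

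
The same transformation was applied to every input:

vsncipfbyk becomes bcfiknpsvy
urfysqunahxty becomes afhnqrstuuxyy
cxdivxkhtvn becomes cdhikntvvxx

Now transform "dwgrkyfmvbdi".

In each case the input is transformed by: sort the characters into alphabetical order.
For "dwgrkyfmvbdi" the result is "bddfgikmrvwy".

bddfgikmrvwy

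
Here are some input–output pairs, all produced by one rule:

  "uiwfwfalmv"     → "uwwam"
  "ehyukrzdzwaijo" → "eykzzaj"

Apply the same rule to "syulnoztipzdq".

sunzizq

The rule is to keep every other character starting from the first (positions 1st, 3rd, 5th, ...).
"syulnoztipzdq" → "sunzizq".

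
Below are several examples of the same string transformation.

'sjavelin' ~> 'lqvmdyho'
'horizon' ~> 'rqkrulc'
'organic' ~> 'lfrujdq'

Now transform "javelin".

lqmdyho

Each output is the input with this applied: shift every letter 3 places forward in the alphabet (wrapping around), then move the last 2 characters to the front (rotate right by 2).
"javelin" → "mdyholq" → "lqmdyho".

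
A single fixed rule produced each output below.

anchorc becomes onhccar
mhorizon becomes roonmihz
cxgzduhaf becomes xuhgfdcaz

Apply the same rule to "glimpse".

pmliges

The rule is to sort the characters into reverse alphabetical order, then move the first character to the end.
Starting from "glimpse": after the first operation, "spmlige"; after the second, "pmliges".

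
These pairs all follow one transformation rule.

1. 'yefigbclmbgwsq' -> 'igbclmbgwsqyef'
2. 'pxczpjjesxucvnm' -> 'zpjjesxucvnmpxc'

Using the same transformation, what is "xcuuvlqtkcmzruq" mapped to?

In each case the input is transformed by: move the first 3 characters to the end (rotate left by 3).
Doing the same to "xcuuvlqtkcmzruq": "uvlqtkcmzruqxcu".

uvlqtkcmzruqxcu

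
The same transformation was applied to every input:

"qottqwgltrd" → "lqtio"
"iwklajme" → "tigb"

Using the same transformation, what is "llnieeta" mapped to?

What's happening: shift every letter 3 places backward in the alphabet (wrapping around), then keep every other character starting from the second (positions 2nd, 4th, 6th, ...).
On "llnieeta": the first step gives "iikfbbqx", and the second then gives "ifbx".

ifbx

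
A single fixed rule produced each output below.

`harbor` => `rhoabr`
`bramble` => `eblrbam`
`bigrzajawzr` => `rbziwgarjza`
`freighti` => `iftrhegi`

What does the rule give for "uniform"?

Rule — reverse the string, then take characters alternately from the front and the back (1st, last, 2nd, 2nd-last, ...).
Applying that to "uniform" gives "murnoif".

murnoif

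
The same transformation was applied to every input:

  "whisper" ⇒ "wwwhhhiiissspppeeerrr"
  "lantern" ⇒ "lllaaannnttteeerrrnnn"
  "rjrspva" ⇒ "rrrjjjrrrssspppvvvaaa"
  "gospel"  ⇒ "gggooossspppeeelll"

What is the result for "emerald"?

The pattern: repeat every character 3 times.
On "emerald" that produces "eeemmmeeerrraaalllddd".

eeemmmeeerrraaalllddd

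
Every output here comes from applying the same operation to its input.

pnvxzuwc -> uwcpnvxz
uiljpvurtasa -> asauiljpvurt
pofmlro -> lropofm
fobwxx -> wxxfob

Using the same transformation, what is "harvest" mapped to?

Looking at the pairs, the operation is to move the last 3 characters to the front (rotate right by 3).
So "harvest" becomes "estharv".

estharv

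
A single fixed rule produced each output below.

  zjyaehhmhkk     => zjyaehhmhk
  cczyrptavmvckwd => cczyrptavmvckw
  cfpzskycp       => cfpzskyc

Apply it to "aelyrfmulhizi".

aelyrfmulhiz

The rule is to delete the last character.
Doing the same to "aelyrfmulhizi": "aelyrfmulhiz".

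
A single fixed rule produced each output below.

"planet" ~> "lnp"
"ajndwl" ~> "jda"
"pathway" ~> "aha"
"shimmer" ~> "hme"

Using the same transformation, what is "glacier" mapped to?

lce

Each output is the input with this applied: swap the first and last characters, then keep every other character starting from the second (positions 2nd, 4th, 6th, ...).
Starting from "glacier": after the first operation, "rlacieg"; after the second, "lce".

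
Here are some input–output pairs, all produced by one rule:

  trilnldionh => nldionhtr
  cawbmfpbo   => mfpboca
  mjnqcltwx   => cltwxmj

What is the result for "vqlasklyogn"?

The pattern: move the first 2 characters to the end (rotate left by 2), then delete the first 2 characters.
For "vqlasklyogn" the result is "sklyognvq".

sklyognvq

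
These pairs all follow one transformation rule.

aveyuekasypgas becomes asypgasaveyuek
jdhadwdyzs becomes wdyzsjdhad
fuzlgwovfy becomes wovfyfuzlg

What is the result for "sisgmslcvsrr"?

Each output is the input with this applied: swap the front and back halves of the string.
"sisgmslcvsrr" → "lcvsrrsisgms".

lcvsrrsisgms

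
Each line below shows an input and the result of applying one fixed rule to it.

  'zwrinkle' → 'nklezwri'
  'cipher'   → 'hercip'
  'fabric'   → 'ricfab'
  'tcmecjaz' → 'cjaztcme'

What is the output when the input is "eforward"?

What's happening: swap the front and back halves of the string.
Doing the same to "eforward": "wardefor".

wardefor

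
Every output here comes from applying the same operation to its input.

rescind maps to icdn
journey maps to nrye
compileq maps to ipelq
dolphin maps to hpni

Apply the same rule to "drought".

The rule is to delete the first 3 characters, then swap each adjacent pair of characters (1↔2, 3↔4, ...).
"drought" → "ught" → "guth".
(Check on "dolphin": → "phin" → "hpni" ✓)

guth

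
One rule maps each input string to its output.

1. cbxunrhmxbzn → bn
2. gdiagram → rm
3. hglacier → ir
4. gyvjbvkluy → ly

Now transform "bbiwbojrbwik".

Each output is the input with this applied: keep every other character starting from the second (positions 2nd, 4th, 6th, ...), then keep only the last 2 characters.
Applying that to "bbiwbojrbwik" gives "wk".

wk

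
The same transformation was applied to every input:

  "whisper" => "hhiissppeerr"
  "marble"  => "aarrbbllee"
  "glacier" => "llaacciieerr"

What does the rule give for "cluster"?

lluusstteerr

Rule — double every character, then delete the first 2 characters.
Starting from "cluster": after the first operation, "cclluusstteerr"; after the second, "lluusstteerr".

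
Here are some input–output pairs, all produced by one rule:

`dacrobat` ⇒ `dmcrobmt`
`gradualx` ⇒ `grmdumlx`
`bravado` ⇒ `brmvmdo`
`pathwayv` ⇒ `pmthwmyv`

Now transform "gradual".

In each case the input is transformed by: replace every "a" with "m".
Applying that to "gradual" gives "grmduml".

grmduml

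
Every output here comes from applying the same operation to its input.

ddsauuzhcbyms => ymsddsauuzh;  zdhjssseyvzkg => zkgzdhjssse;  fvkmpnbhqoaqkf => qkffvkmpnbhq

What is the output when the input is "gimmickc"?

ckcgim

The pattern: move the last 3 characters to the front (rotate right by 3), then delete the last 2 characters.
Applying both steps to "gimmickc": "ckcgimmi", then "ckcgim".
(Check on "ddsauuzhcbyms": → "ymsddsauuzhcb" → "ymsddsauuzh" ✓)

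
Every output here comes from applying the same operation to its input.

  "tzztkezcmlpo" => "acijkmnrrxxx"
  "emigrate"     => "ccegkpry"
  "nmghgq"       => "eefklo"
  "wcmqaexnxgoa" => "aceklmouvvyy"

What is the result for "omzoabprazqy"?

What's happening: shift every letter 2 places backward in the alphabet (wrapping around), then sort the characters into alphabetical order.
Applying both steps to "omzoabprazqy": "mkxmyznpyxow", then "kmmnopwxxyyz".

kmmnopwxxyyz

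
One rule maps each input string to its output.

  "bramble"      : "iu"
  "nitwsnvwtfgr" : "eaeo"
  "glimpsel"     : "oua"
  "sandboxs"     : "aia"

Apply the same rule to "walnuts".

The transformation: shift every letter 8 places forward in the alphabet (wrapping around), then keep only the vowels.
Starting from "walnuts": after the first operation, "eitvcba"; after the second, "eia".

eia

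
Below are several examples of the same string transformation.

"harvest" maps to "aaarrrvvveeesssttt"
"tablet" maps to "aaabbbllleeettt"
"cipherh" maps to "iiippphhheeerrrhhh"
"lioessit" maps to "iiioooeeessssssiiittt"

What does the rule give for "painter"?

The pattern: delete the first character, then repeat every character 3 times.
Applying both steps to "painter": "ainter", then "aaaiiinnnttteeerrr".

aaaiiinnnttteeerrr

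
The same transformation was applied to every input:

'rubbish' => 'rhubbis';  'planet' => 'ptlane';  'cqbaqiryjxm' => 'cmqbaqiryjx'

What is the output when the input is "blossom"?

bmlosso

Rule — swap the first and last characters, then move the last character to the front.
"blossom" → "mlossob" → "bmlosso".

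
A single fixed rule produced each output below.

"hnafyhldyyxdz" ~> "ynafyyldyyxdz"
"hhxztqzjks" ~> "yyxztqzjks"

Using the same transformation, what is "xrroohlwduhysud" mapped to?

Looking at the pairs, the operation is to replace every "h" with "y".
Applying that to "xrroohlwduhysud" gives "xrrooylwduyysud".

xrrooylwduyysud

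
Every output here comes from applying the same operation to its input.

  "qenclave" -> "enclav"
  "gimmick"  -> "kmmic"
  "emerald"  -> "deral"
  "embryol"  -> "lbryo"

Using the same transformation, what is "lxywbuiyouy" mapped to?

yywbuiyou

The pattern: delete the first 2 characters, then move the last character to the front.
On "lxywbuiyouy": the first step gives "ywbuiyouy", and the second then gives "yywbuiyou".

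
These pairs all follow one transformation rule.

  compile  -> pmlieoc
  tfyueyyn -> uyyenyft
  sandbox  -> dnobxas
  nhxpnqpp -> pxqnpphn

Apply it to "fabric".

rbciaf

What's happening: swap each adjacent pair of characters (1↔2, 3↔4, ...), then move the first 2 characters to the end (rotate left by 2).
Starting from "fabric": after the first operation, "afrbci"; after the second, "rbciaf".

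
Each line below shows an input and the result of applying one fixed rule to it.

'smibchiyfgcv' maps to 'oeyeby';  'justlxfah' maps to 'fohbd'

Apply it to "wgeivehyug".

sardq

Rule — keep every other character starting from the first (positions 1st, 3rd, 5th, ...), then shift every letter 4 places backward in the alphabet (wrapping around).
Working it through for "wgeivehyug": intermediate "wevhu", final "sardq".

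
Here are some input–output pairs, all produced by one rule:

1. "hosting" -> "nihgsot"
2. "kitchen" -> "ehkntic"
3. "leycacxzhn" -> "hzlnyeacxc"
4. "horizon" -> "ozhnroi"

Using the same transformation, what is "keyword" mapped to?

rokdyew

Rule — move the last 3 characters to the front (rotate right by 3), then swap each adjacent pair of characters (1↔2, 3↔4, ...).
Working it through for "keyword": intermediate "ordkeyw", final "rokdyew".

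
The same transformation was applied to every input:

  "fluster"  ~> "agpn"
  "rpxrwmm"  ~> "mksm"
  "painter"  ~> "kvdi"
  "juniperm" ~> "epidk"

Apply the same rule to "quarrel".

Rule — delete the last 3 characters, then shift every letter 5 places backward in the alphabet (wrapping around).
On "quarrel": the first step gives "quar", and the second then gives "lpvm".

lpvm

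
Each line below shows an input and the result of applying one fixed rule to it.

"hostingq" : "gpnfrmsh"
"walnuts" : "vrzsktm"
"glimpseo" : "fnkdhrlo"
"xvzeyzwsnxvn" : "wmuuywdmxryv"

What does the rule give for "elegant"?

The pattern: take characters alternately from the front and the back (1st, last, 2nd, 2nd-last, ...), then shift every letter 1 place backward in the alphabet (wrapping around).
"elegant" → "etlneag" → "dskmdzf".
(Check on "xvzeyzwsnxvn": → "xnvvzxenyszw" → "wmuuywdmxryv" ✓)

dskmdzf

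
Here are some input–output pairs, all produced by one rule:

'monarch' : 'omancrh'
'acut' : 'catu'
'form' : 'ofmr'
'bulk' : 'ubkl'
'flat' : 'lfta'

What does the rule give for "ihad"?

The transformation: swap each adjacent pair of characters (1↔2, 3↔4, ...).
Doing the same to "ihad": "hida".

hida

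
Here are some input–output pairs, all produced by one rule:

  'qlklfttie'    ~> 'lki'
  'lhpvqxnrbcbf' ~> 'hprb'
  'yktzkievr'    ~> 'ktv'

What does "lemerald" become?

Looking at the pairs, the operation is to swap each adjacent pair of characters (1↔2, 3↔4, ...), then keep one character in every 3, starting at position 1 (positions 1st, 4th, 7th, ...).
Starting from "lemerald": after the first operation, "elemardl"; after the second, "emd".

emd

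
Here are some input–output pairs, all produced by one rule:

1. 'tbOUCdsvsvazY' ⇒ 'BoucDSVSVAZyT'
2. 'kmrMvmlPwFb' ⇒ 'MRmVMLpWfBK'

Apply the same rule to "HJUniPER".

Looking at the pairs, the operation is to flip the case of every letter, then move the first character to the end.
Starting from "HJUniPER": after the first operation, "hjuNIper"; after the second, "juNIperh".

juNIperh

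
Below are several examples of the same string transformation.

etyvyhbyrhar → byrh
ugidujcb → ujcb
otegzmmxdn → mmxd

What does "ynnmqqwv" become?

Looking at the pairs, the operation is to swap the front and back halves of the string, then keep only the first 4 characters.
Doing the same to "ynnmqqwv": "qqwv".
(Check on "etyvyhbyrhar": → "byrharetyvyh" → "byrh" ✓)

qqwv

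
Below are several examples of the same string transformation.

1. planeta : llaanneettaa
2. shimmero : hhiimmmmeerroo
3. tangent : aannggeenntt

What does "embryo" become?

mmbbrryyoo

What's happening: delete the first character, then double every character.
Working it through for "embryo": intermediate "mbryo", final "mmbbrryyoo".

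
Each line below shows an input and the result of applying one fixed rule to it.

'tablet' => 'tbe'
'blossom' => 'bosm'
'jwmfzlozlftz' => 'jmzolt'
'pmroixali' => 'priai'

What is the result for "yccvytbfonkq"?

Each output is the input with this applied: keep every other character starting from the first (positions 1st, 3rd, 5th, ...).
On "yccvytbfonkq" that produces "ycybok".

ycybok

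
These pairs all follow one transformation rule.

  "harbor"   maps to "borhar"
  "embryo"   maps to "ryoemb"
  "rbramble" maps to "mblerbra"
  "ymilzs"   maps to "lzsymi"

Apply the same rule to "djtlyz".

lyzdjt

The pattern: swap the front and back halves of the string.
For "djtlyz" the result is "lyzdjt".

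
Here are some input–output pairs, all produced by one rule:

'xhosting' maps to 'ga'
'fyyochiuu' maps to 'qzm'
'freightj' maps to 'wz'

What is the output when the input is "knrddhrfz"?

In each case the input is transformed by: keep one character in every 3, starting at position 3 (positions 3rd, 6th, 9th, ...), then shift every letter 8 places backward in the alphabet (wrapping around).
Starting from "knrddhrfz": after the first operation, "rhz"; after the second, "jzr".

jzr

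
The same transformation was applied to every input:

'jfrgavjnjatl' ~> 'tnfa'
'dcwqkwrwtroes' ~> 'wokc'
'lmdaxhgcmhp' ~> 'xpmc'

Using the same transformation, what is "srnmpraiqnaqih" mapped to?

rpiha

The pattern: keep one character in every 3, starting at position 2 (positions 2nd, 5th, 8th, ...), then sort the characters into reverse alphabetical order.
"srnmpraiqnaqih" → "rpiah" → "rpiha".
(Check on "dcwqkwrwtroes": → "ckwo" → "wokc" ✓)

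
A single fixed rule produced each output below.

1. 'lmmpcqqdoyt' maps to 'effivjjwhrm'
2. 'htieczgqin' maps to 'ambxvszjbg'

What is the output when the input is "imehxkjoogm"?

Each output is the input with this applied: shift every letter 7 places backward in the alphabet (wrapping around).
"imehxkjoogm" → "bfxaqdchhzf".

bfxaqdchhzf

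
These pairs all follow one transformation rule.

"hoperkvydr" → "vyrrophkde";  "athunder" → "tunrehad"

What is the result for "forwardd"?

Each output is the input with this applied: sort the characters into reverse alphabetical order, then swap each adjacent pair of characters (1↔2, 3↔4, ...).
For "forwardd", step one produces "wrrofdda"; step two turns that into "rwordfad".

rwordfad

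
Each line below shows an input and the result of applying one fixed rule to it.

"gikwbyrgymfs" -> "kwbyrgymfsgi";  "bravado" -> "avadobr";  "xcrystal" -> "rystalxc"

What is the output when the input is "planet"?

anetpl

The transformation: move the first 2 characters to the end (rotate left by 2).
So "planet" becomes "anetpl".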